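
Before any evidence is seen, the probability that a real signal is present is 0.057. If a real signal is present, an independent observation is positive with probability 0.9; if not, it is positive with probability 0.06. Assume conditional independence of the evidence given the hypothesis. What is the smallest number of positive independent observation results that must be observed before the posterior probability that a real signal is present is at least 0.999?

4

Prior odds: 0.057 ÷ 0.943 = 57/943.
Likelihood ratio of a positive = 0.9/0.06 = 15.
Target odds: 0.999 ÷ 0.001 = 999.
Need (57/943) × 15ⁿ ≥ 999, i.e. 15ⁿ ≥ 314019/19.
15³ = 3375 falls short of 314019/19 but 15⁴ = 50625 reaches it, so n = 4.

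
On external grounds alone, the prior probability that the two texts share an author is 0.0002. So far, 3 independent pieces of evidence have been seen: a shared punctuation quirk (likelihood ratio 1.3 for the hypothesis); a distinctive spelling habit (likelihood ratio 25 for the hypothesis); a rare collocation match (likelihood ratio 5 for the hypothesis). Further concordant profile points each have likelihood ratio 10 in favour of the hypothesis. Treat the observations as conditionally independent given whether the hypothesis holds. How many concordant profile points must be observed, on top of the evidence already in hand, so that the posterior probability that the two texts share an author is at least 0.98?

Prior odds = 0.0002/0.9998 = 1/4999.
Combined Bayes factor of the evidence already in hand = 1.3 × 25 × 5 = 162.5.
Odds after that evidence = (1/4999) × 162.5 = 325/9998.
Target odds = 0.98/0.02 = 49.
Need 10ⁿ ≥ 49 ÷ (325/9998) = 489902/325.
10³ = 1000 falls short of 489902/325 but 10⁴ = 10000 reaches it, so n = 4.

4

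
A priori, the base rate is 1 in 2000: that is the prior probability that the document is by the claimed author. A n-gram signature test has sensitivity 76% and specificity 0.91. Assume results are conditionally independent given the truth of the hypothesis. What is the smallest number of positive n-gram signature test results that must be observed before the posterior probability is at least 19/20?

Prior odds: 0.0005 ÷ 0.9995 = 1/1999.
False-positive rate = 1 − 0.91 = 0.09; likelihood ratio of a positive = 0.76/0.09 = 76/9.
Target odds: 0.95 ÷ 0.05 = 19.
Need (1/1999) × (76/9)ⁿ ≥ 19, i.e. (76/9)ⁿ ≥ 37981.
(76/9)⁴ = 33362176/6561 falls short of 37981 but (76/9)⁵ ≈42939.3 reaches it, so n = 5.

5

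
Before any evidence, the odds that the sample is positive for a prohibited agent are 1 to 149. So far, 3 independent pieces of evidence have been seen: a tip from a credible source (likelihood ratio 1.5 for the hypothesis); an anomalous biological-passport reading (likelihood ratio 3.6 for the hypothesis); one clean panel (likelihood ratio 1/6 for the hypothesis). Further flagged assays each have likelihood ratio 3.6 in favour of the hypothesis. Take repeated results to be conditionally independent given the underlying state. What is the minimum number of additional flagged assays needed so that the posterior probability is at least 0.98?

Prior odds = 1/149.
Combined Bayes factor of the evidence already in hand = 1.5 × 3.6 × (1/6) = 0.9.
Odds after that evidence = (1/149) × 0.9 = 9/1490.
Target odds = 0.98/0.02 = 49.
Need 3.6ⁿ ≥ 49 ÷ (9/1490) = 73010/9.
3.6⁷ = 612220032/78125 falls short of 73010/9 but 3.6⁸ ≈28211.1 reaches it, so n = 8.

8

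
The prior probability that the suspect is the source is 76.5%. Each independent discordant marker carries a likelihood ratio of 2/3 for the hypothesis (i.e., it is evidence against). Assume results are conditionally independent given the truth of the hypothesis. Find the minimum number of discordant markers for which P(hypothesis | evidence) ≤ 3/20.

Prior odds = 0.765/0.235 = 153/47.
Likelihood ratio per discordant marker = 2/3.
Target posterior odds = 0.15/0.85 = 3/17.
Require (2/3)ⁿ ≤ 3/17 ÷ (153/47) = 47/867.
(2/3)⁷ = 128/2187 is still above 47/867 but (2/3)⁸ = 256/6561 is at or below it, so n = 8.

8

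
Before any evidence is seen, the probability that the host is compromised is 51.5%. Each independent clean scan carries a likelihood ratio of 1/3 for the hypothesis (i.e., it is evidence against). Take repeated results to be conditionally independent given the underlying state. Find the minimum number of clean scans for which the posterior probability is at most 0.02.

Prior odds: 0.515 ÷ 0.485 = 103/97.
Likelihood ratio per clean scan = 1/3.
Target odds: 0.02 ÷ 0.98 = 1/49.
Require (1/3)ⁿ ≤ 1/49 ÷ (103/97) = 97/5047.
(1/3)³ = 1/27 is still above 97/5047 but (1/3)⁴ = 1/81 is at or below it, so n = 4.

4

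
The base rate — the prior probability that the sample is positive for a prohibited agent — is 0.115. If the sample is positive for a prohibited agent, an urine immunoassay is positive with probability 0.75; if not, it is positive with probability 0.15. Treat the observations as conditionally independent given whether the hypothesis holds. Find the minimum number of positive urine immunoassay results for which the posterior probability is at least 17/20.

3

Prior odds: 0.115 ÷ 0.885 = 23/177.
Likelihood ratio of a positive = 0.75/0.15 = 5.
Target odds: 0.85 ÷ 0.15 = 17/3.
Require 5ⁿ ≥ 17/3 ÷ (23/177) = 1003/23.
5² = 25 falls short of 1003/23 but 5³ = 125 reaches it, so n = 3.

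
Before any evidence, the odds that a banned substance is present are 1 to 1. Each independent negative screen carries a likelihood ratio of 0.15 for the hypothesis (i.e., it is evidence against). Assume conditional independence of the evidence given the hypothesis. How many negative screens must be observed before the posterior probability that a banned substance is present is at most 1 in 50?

Prior odds = 1.
Likelihood ratio per negative screen = 0.15.
Target posterior odds = 0.02/0.98 = 1/49.
Require 0.15ⁿ ≤ 1/49 ÷ 1 = 1/49.
0.15² = 0.0225 is still above 1/49 but 0.15³ = 0.003375 is at or below it, so n = 3.

3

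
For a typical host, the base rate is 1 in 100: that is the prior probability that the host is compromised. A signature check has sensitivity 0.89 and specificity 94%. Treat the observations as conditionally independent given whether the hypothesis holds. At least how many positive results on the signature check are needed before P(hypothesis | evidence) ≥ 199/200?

Prior odds = 0.01/0.99 = 1/99.
False-positive rate = 1 − 0.94 = 0.06; likelihood ratio of a positive = 0.89/0.06 = 89/6.
Target posterior odds = 0.995/0.005 = 199.
Need (1/99) × (89/6)ⁿ ≥ 199, i.e. (89/6)ⁿ ≥ 19701.
(89/6)³ = 704969/216 falls short of 19701 but (89/6)⁴ = 62742241/1296 reaches it, so n = 4.

4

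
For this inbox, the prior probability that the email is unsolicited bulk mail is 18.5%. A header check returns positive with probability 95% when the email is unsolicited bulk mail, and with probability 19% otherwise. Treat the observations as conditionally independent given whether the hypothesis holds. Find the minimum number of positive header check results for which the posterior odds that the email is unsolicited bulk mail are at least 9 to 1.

Prior odds: 0.185 ÷ 0.815 = 37/163.
Likelihood ratio of a positive result = 0.95/0.19 = 5.
Target odds = 9.
Need (37/163) × 5ⁿ ≥ 9, i.e. 5ⁿ ≥ 1467/37.
5² = 25 falls short of 1467/37 but 5³ = 125 reaches it, so n = 3.

3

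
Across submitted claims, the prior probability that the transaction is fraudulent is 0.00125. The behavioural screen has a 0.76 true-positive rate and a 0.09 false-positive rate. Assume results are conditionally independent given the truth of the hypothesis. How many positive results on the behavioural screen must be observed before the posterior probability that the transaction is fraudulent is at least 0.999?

7

Prior odds: 0.00125 ÷ 0.99875 = 1/799.
Likelihood ratio of a positive result = 0.76/0.09 = 76/9.
Target odds: 0.999 ÷ 0.001 = 999.
Require (76/9)ⁿ ≥ 999 ÷ (1/799) = 798201.
(76/9)⁶ ≈362599 falls short of 798201 but (76/9)⁷ ≈3.06195e+06 reaches it, so n = 7.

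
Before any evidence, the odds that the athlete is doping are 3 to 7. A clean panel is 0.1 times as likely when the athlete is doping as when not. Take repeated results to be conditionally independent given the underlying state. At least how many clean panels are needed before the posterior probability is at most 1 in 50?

Prior odds = 3/7.
Likelihood ratio per clean panel = 0.1.
Target odds: 0.02 ÷ 0.98 = 1/49.
Need (3/7) × 0.1ⁿ ≤ 1/49, i.e. 0.1ⁿ ≤ 1/21.
0.1¹ = 0.1 is still above 1/21 but 0.1² = 0.01 is at or below it, so n = 2.

2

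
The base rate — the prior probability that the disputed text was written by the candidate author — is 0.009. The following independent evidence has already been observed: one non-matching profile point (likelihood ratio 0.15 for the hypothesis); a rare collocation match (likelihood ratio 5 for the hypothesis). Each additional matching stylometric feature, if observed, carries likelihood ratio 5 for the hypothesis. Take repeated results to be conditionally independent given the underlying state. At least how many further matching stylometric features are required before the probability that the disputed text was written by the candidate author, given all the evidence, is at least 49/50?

6

Prior odds = 0.009/0.991 = 9/991.
Combined Bayes factor of the evidence already in hand = 0.15 × 5 = 0.75.
Odds after that evidence = (9/991) × 0.75 = 27/3964.
Target odds = 0.98/0.02 = 49.
Need 5ⁿ ≥ 49 ÷ (27/3964) = 194236/27.
5⁵ = 3125 falls short of 194236/27 but 5⁶ = 15625 reaches it, so n = 6.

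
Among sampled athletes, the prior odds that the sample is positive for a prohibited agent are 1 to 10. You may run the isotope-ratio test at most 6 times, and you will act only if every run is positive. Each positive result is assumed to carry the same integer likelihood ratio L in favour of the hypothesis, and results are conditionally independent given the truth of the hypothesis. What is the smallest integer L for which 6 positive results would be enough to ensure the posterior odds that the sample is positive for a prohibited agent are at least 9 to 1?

Prior odds = 0.1.
Target odds = 9.
Need L⁶ ≥ 9 ÷ 0.1 = 90.
2⁶ = 64 < 90 ≤ 729 = 3⁶, so L = 3.

3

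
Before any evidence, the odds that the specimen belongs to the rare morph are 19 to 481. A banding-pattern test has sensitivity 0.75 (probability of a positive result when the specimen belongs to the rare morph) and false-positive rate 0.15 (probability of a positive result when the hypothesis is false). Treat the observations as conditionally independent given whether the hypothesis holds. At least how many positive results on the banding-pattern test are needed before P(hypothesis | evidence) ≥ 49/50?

Prior odds = 19/481.
Likelihood ratio of a positive result = 0.75/0.15 = 5.
Target posterior odds = 0.98/0.02 = 49.
Require 5ⁿ ≥ 49 ÷ (19/481) = 23569/19.
5⁴ = 625 falls short of 23569/19 but 5⁵ = 3125 reaches it, so n = 5.

5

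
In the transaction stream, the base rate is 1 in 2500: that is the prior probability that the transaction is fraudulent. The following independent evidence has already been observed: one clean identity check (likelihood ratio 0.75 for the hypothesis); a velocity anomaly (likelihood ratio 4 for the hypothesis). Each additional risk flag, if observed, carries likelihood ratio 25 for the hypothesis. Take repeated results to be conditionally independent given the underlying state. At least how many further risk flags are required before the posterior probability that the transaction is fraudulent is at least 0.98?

Prior odds = 0.0004/0.9996 = 1/2499.
Combined Bayes factor of the evidence already in hand = 0.75 × 4 = 3.
Odds after that evidence = (1/2499) × 3 = 1/833.
Target odds = 0.98/0.02 = 49.
Need 25ⁿ ≥ 49 ÷ (1/833) = 40817.
25³ = 15625 falls short of 40817 but 25⁴ = 390625 reaches it, so n = 4.

4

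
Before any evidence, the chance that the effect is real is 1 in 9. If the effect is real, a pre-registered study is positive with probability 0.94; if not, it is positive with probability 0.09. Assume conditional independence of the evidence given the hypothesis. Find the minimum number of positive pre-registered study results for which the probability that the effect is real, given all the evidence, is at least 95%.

Prior odds = (1/9)/(8/9) = 0.125.
Likelihood ratio of a positive = 0.94/0.09 = 94/9.
Target posterior odds = 0.95/0.05 = 19.
Need 0.125 × (94/9)ⁿ ≥ 19, i.e. (94/9)ⁿ ≥ 152.
(94/9)² = 8836/81 falls short of 152 but (94/9)³ = 830584/729 reaches it, so n = 3.

3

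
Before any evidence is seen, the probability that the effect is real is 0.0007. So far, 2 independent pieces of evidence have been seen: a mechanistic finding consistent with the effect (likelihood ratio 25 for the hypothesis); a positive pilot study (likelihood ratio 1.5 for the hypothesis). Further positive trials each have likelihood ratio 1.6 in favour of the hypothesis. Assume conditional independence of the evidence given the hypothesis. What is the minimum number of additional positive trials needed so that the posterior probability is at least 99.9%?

Prior odds = 0.0007/0.9993 = 7/9993.
Combined Bayes factor of the evidence already in hand = 25 × 1.5 = 37.5.
Odds after that evidence = (7/9993) × 37.5 = 175/6662.
Target odds = 0.999/0.001 = 999.
Need 1.6ⁿ ≥ 999 ÷ (175/6662) = 6655338/175.
1.6²² ≈30948.5 falls short of 6655338/175 but 1.6²³ ≈49517.6 reaches it, so n = 23.

23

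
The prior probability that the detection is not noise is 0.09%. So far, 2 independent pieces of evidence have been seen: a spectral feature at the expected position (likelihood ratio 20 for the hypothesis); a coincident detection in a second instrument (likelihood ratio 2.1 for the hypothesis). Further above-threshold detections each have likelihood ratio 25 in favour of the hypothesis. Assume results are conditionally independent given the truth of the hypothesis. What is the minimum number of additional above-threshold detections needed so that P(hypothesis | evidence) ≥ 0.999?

Prior odds = 0.0009/0.9991 = 9/9991.
Combined Bayes factor of the evidence already in hand = 20 × 2.1 = 42.
Odds after that evidence = (9/9991) × 42 = 378/9991.
Target odds = 0.999/0.001 = 999.
Need 25ⁿ ≥ 999 ÷ (378/9991) = 369667/14.
25³ = 15625 falls short of 369667/14 but 25⁴ = 390625 reaches it, so n = 4.

4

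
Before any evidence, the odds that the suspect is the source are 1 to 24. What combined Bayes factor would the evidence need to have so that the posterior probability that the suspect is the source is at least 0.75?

Prior odds = 1/24.
Target odds = 0.75/0.25 = 3.
Required Bayes factor = 3 ÷ (1/24) = 72.

72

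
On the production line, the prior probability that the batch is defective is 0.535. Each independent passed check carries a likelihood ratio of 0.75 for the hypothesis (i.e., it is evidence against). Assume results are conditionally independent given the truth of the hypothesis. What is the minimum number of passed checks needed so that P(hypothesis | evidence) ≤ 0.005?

19

Prior odds = 0.535/0.465 = 107/93.
Likelihood ratio per passed check = 0.75.
Target odds: 0.005 ÷ 0.995 = 1/199.
Need (107/93) × 0.75ⁿ ≤ 1/199, i.e. 0.75ⁿ ≤ 93/21293.
0.75¹⁸ ≈0.00563771 is still above 93/21293 but 0.75¹⁹ ≈0.00422828 is at or below it, so n = 19.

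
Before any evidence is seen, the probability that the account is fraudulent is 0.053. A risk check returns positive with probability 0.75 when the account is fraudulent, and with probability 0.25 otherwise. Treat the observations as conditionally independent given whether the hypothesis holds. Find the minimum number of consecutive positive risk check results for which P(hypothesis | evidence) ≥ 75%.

Prior odds = 0.053/0.947 = 53/947.
Likelihood ratio of a positive result = 0.75/0.25 = 3.
Target posterior odds = 0.75/0.25 = 3.
Require 3ⁿ ≥ 3 ÷ (53/947) = 2841/53.
3³ = 27 falls short of 2841/53 but 3⁴ = 81 reaches it, so n = 4.

4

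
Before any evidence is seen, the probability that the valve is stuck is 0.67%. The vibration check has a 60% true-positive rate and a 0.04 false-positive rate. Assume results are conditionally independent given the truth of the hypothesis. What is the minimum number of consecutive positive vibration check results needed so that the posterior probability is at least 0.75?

3

Prior odds = 0.0067/0.9933 = 67/9933.
Likelihood ratio of a positive result = 0.6/0.04 = 15.
Target odds: 0.75 ÷ 0.25 = 3.
Need (67/9933) × 15ⁿ ≥ 3, i.e. 15ⁿ ≥ 29799/67.
15² = 225 falls short of 29799/67 but 15³ = 3375 reaches it, so n = 3.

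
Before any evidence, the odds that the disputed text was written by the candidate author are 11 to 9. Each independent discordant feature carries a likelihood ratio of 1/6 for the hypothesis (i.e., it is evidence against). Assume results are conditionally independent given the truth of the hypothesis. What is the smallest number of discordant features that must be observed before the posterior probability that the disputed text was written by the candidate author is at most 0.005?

4

Prior odds = 11/9.
Likelihood ratio per discordant feature = 1/6.
Target posterior odds = 0.005/0.995 = 1/199.
Require (1/6)ⁿ ≤ 1/199 ÷ (11/9) = 9/2189.
(1/6)³ = 1/216 is still above 9/2189 but (1/6)⁴ = 1/1296 is at or below it, so n = 4.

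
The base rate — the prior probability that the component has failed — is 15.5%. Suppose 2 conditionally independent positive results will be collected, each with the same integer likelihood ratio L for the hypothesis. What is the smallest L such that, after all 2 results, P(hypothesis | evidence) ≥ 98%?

17

Prior odds = 0.155/0.845 = 31/169.
Target odds = 0.98/0.02 = 49.
Need L² ≥ 49 ÷ (31/169) = 8281/31.
16² = 256 < 8281/31 ≤ 289 = 17², so L = 17.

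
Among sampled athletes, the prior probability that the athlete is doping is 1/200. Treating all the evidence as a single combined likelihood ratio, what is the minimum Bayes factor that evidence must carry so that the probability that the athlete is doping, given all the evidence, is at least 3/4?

Prior odds = 0.005/0.995 = 1/199.
Target odds = 0.75/0.25 = 3.
Required Bayes factor = 3 ÷ (1/199) = 597.

597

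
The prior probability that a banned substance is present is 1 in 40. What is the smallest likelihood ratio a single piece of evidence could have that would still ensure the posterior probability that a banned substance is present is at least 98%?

Prior odds = 0.025/0.975 = 1/39.
Target odds = 0.98/0.02 = 49.
Required Bayes factor = 49 ÷ (1/39) = 1911.

1911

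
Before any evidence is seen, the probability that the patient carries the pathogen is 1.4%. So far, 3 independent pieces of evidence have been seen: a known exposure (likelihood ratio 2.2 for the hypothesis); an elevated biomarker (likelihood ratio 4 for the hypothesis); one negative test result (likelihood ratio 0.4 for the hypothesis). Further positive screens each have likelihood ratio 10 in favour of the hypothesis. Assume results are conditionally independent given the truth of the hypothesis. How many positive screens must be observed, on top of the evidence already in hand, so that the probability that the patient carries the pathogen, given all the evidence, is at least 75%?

2

Prior odds = 0.014/0.986 = 7/493.
Combined Bayes factor of the evidence already in hand = 2.2 × 4 × 0.4 = 3.52.
Odds after that evidence = (7/493) × 3.52 = 616/12325.
Target odds = 0.75/0.25 = 3.
Need 10ⁿ ≥ 3 ÷ (616/12325) = 36975/616.
10¹ = 10 falls short of 36975/616 but 10² = 100 reaches it, so n = 2.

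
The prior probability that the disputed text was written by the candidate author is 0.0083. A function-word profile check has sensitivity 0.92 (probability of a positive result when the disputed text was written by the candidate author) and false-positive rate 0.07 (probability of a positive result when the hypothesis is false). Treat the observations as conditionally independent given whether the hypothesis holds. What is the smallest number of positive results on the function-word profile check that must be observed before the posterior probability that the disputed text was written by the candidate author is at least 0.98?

4

Prior odds: 0.0083 ÷ 0.9917 = 83/9917.
Likelihood ratio of a positive result = 0.92/0.07 = 92/7.
Target posterior odds = 0.98/0.02 = 49.
Need (83/9917) × (92/7)ⁿ ≥ 49, i.e. (92/7)ⁿ ≥ 485933/83.
(92/7)³ = 778688/343 falls short of 485933/83 but (92/7)⁴ = 71639296/2401 reaches it, so n = 4.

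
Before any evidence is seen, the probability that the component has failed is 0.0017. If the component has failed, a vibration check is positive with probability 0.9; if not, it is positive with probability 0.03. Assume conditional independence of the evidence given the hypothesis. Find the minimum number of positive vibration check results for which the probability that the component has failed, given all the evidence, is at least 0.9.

Prior odds = 0.0017/0.9983 = 17/9983.
Likelihood ratio of a positive = 0.9/0.03 = 30.
Target posterior odds = 0.9/0.1 = 9.
Need (17/9983) × 30ⁿ ≥ 9, i.e. 30ⁿ ≥ 89847/17.
30² = 900 falls short of 89847/17 but 30³ = 27000 reaches it, so n = 3.

3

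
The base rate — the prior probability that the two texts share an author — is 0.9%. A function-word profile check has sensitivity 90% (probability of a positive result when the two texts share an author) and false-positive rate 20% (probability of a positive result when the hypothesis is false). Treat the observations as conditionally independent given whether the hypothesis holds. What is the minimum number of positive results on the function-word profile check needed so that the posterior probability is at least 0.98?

Prior odds = 0.009/0.991 = 9/991.
Likelihood ratio of a positive result = 0.9/0.2 = 4.5.
Target odds: 0.98 ÷ 0.02 = 49.
Need (9/991) × 4.5ⁿ ≥ 49, i.e. 4.5ⁿ ≥ 48559/9.
4.5⁵ = 1845.28125 falls short of 48559/9 but 4.5⁶ = 8303.765625 reaches it, so n = 6.

6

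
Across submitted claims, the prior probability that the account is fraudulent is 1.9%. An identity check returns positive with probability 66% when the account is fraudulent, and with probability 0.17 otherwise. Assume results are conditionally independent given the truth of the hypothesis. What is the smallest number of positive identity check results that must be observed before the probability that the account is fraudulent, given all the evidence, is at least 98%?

Prior odds: 0.019 ÷ 0.981 = 19/981.
Likelihood ratio of a positive result = 0.66/0.17 = 66/17.
Target posterior odds = 0.98/0.02 = 49.
Need (19/981) × (66/17)ⁿ ≥ 49, i.e. (66/17)ⁿ ≥ 48069/19.
(66/17)⁵ ≈882.013 falls short of 48069/19 but (66/17)⁶ ≈3424.29 reaches it, so n = 6.

6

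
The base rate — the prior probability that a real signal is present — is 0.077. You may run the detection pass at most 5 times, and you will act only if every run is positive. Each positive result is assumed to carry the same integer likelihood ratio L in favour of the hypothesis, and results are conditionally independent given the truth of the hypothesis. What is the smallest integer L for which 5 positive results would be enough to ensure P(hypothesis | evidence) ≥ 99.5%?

Prior odds = 0.077/0.923 = 77/923.
Target odds = 0.995/0.005 = 199.
Need L⁵ ≥ 199 ÷ (77/923) = 183677/77.
4⁵ = 1024 < 183677/77 ≤ 3125 = 5⁵, so L = 5.

5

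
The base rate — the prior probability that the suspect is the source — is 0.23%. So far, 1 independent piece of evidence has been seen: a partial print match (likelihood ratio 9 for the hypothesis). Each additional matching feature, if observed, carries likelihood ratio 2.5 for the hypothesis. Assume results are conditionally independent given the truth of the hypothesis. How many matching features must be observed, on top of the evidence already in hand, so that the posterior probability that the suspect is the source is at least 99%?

10

Prior odds = 0.0023/0.9977 = 23/9977.
Bayes factor of the evidence already in hand = 9.
Odds after that evidence = (23/9977) × 9 = 207/9977.
Target odds = 0.99/0.01 = 99.
Need 2.5ⁿ ≥ 99 ÷ (207/9977) = 109747/23.
2.5⁹ = 1953125/512 falls short of 109747/23 but 2.5¹⁰ = 9765625/1024 reaches it, so n = 10.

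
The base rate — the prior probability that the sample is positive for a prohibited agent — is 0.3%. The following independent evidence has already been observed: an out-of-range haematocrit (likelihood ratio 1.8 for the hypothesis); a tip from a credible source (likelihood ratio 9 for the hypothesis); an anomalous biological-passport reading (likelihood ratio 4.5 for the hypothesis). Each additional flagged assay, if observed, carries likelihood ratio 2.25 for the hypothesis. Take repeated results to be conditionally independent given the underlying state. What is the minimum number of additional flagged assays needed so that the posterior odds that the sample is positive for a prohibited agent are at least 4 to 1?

Prior odds = 0.003/0.997 = 3/997.
Combined Bayes factor of the evidence already in hand = 1.8 × 9 × 4.5 = 72.9.
Odds after that evidence = (3/997) × 72.9 = 2187/9970.
Target odds = 4.
Need 2.25ⁿ ≥ 4 ÷ (2187/9970) = 39880/2187.
2.25³ = 11.390625 falls short of 39880/2187 but 2.25⁴ = 25.62890625 reaches it, so n = 4.

4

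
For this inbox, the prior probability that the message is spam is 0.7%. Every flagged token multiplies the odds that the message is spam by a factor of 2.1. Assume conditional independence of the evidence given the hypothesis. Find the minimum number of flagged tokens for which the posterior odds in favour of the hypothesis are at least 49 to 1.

12

Prior odds: 0.007 ÷ 0.993 = 7/993.
Likelihood ratio per flagged token = 2.1.
Target odds = 49.
Require 2.1ⁿ ≥ 49 ÷ (7/993) = 6951.
2.1¹¹ ≈3502.78 falls short of 6951 but 2.1¹² ≈7355.83 reaches it, so n = 12.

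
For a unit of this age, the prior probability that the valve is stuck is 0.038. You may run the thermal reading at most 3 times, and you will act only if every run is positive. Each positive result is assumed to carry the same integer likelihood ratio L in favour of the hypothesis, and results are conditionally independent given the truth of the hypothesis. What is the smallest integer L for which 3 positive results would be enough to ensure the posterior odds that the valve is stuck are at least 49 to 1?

Prior odds = 0.038/0.962 = 19/481.
Target odds = 49.
Need L³ ≥ 49 ÷ (19/481) = 23569/19.
10³ = 1000 < 23569/19 ≤ 1331 = 11³, so L = 11.

11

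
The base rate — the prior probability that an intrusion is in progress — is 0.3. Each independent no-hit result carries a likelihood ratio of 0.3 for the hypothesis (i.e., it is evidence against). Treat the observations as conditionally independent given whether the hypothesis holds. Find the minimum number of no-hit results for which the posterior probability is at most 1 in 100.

Prior odds: 0.3 ÷ 0.7 = 3/7.
Likelihood ratio per no-hit result = 0.3.
Target posterior odds = 0.01/0.99 = 1/99.
Need (3/7) × 0.3ⁿ ≤ 1/99, i.e. 0.3ⁿ ≤ 7/297.
0.3³ = 0.027 is still above 7/297 but 0.3⁴ = 0.0081 is at or below it, so n = 4.

4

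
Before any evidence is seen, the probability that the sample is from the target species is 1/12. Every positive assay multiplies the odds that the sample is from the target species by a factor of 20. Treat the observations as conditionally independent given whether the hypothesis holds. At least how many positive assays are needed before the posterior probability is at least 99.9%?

4

Prior odds = (1/12)/(11/12) = 1/11.
Likelihood ratio per positive assay = 20.
Target posterior odds = 0.999/0.001 = 999.
Need (1/11) × 20ⁿ ≥ 999, i.e. 20ⁿ ≥ 10989.
20³ = 8000 falls short of 10989 but 20⁴ = 160000 reaches it, so n = 4.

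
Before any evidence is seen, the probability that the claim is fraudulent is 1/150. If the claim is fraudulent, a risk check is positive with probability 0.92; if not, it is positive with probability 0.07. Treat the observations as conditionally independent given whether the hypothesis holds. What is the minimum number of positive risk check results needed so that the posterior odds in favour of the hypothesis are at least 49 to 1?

Prior odds: (1/150) ÷ (149/150) = 1/149.
Likelihood ratio of a positive = 0.92/0.07 = 92/7.
Target odds = 49.
Require (92/7)ⁿ ≥ 49 ÷ (1/149) = 7301.
(92/7)³ = 778688/343 falls short of 7301 but (92/7)⁴ = 71639296/2401 reaches it, so n = 4.

4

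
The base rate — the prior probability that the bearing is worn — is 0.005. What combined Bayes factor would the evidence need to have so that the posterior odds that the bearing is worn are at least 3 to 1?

Prior odds = 0.005/0.995 = 1/199.
Target odds = 3.
Required Bayes factor = 3 ÷ (1/199) = 597.

597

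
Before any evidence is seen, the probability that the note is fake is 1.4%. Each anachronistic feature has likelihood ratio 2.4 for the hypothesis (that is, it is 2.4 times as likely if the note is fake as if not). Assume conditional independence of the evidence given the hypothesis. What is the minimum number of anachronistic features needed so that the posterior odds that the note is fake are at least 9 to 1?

Prior odds = 0.014/0.986 = 7/493.
Likelihood ratio per anachronistic feature = 2.4.
Target odds = 9.
Require 2.4ⁿ ≥ 9 ÷ (7/493) = 4437/7.
2.4⁷ = 35831808/78125 falls short of 4437/7 but 2.4⁸ = 429981696/390625 reaches it, so n = 8.

8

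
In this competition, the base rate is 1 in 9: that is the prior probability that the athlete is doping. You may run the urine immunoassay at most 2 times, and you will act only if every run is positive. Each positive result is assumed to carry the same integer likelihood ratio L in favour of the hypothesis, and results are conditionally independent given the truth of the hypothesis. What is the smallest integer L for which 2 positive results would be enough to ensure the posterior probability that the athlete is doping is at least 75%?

Prior odds = (1/9)/(8/9) = 0.125.
Target odds = 0.75/0.25 = 3.
Need L² ≥ 3 ÷ 0.125 = 24.
4² = 16 < 24 ≤ 25 = 5², so L = 5.

5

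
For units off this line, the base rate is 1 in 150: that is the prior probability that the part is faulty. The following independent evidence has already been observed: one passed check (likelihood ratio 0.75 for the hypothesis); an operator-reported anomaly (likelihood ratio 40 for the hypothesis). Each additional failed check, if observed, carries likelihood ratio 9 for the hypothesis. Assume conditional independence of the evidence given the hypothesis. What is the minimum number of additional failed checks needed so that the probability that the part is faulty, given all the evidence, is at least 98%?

Prior odds = (1/150)/(149/150) = 1/149.
Combined Bayes factor of the evidence already in hand = 0.75 × 40 = 30.
Odds after that evidence = (1/149) × 30 = 30/149.
Target odds = 0.98/0.02 = 49.
Need 9ⁿ ≥ 49 ÷ (30/149) = 7301/30.
9² = 81 falls short of 7301/30 but 9³ = 729 reaches it, so n = 3.

3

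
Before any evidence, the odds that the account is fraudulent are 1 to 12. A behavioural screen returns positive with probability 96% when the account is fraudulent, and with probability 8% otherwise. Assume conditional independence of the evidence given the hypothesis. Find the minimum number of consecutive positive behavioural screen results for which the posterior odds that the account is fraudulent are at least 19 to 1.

Prior odds = 1/12.
Likelihood ratio of a positive result = 0.96/0.08 = 12.
Target odds = 19.
Need (1/12) × 12ⁿ ≥ 19, i.e. 12ⁿ ≥ 228.
12² = 144 falls short of 228 but 12³ = 1728 reaches it, so n = 3.

3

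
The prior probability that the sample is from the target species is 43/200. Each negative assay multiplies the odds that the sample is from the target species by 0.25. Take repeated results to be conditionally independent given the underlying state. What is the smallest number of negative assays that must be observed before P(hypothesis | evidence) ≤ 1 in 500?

4

Prior odds = 0.215/0.785 = 43/157.
Likelihood ratio per negative assay = 0.25.
Target posterior odds = 0.002/0.998 = 1/499.
Need (43/157) × 0.25ⁿ ≤ 1/499, i.e. 0.25ⁿ ≤ 157/21457.
0.25³ = 0.015625 is still above 157/21457 but 0.25⁴ = 0.00390625 is at or below it, so n = 4.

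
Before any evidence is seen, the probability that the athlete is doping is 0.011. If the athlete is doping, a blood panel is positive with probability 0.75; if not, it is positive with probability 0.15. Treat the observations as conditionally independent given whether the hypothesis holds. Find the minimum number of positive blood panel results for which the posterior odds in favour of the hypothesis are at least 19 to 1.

5

Prior odds = 0.011/0.989 = 11/989.
Likelihood ratio of a positive = 0.75/0.15 = 5.
Target odds = 19.
Require 5ⁿ ≥ 19 ÷ (11/989) = 18791/11.
5⁴ = 625 falls short of 18791/11 but 5⁵ = 3125 reaches it, so n = 5.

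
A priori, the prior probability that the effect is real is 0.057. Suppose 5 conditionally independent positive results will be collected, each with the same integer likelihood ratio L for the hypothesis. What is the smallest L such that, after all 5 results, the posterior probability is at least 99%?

5

Prior odds = 0.057/0.943 = 57/943.
Target odds = 0.99/0.01 = 99.
Need L⁵ ≥ 99 ÷ (57/943) = 31119/19.
4⁵ = 1024 < 31119/19 ≤ 3125 = 5⁵, so L = 5.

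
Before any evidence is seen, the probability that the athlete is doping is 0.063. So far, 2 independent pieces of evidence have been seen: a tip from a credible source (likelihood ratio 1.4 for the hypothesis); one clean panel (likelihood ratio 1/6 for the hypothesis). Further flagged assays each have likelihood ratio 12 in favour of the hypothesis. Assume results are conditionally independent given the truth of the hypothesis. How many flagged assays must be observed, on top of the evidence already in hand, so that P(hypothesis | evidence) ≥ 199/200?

4

Prior odds = 0.063/0.937 = 63/937.
Combined Bayes factor of the evidence already in hand = 1.4 × (1/6) = 7/30.
Odds after that evidence = (63/937) × 7/30 = 147/9370.
Target odds = 0.995/0.005 = 199.
Need 12ⁿ ≥ 199 ÷ (147/9370) = 1864630/147.
12³ = 1728 falls short of 1864630/147 but 12⁴ = 20736 reaches it, so n = 4.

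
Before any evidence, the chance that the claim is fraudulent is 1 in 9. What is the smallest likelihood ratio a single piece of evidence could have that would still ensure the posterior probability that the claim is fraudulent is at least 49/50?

392

Prior odds = (1/9)/(8/9) = 0.125.
Target odds = 0.98/0.02 = 49.
Required Bayes factor = 49 ÷ 0.125 = 392.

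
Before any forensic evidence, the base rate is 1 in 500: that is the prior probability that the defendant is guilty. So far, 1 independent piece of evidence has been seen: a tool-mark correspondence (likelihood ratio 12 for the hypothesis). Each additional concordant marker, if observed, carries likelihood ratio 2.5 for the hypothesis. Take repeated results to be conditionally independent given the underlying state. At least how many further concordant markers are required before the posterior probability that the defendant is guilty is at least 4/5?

6

Prior odds = 0.002/0.998 = 1/499.
Bayes factor of the evidence already in hand = 12.
Odds after that evidence = (1/499) × 12 = 12/499.
Target odds = 0.8/0.2 = 4.
Need 2.5ⁿ ≥ 4 ÷ (12/499) = 499/3.
2.5⁵ = 97.65625 falls short of 499/3 but 2.5⁶ = 244.140625 reaches it, so n = 6.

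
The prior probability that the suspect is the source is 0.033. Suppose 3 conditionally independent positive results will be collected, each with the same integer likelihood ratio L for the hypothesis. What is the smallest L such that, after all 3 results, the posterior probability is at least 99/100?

15

Prior odds = 0.033/0.967 = 33/967.
Target odds = 0.99/0.01 = 99.
Need L³ ≥ 99 ÷ (33/967) = 2901.
14³ = 2744 < 2901 ≤ 3375 = 15³, so L = 15.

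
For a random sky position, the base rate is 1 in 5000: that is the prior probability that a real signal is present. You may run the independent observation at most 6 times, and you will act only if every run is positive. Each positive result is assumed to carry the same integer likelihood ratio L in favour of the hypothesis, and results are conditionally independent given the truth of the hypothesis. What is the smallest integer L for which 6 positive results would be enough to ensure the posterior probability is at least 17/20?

Prior odds = 0.0002/0.9998 = 1/4999.
Target odds = 0.85/0.15 = 17/3.
Need L⁶ ≥ 17/3 ÷ (1/4999) = 84983/3.
5⁶ = 15625 < 84983/3 ≤ 46656 = 6⁶, so L = 6.

6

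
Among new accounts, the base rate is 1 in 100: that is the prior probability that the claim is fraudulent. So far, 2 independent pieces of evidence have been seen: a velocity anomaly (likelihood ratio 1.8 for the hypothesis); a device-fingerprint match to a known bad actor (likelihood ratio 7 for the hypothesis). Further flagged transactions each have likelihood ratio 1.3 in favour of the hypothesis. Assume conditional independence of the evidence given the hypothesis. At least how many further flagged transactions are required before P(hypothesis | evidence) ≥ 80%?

Prior odds = 0.01/0.99 = 1/99.
Combined Bayes factor of the evidence already in hand = 1.8 × 7 = 12.6.
Odds after that evidence = (1/99) × 12.6 = 7/55.
Target odds = 0.8/0.2 = 4.
Need 1.3ⁿ ≥ 4 ÷ (7/55) = 220/7.
1.3¹³ ≈30.2875 falls short of 220/7 but 1.3¹⁴ ≈39.3738 reaches it, so n = 14.

14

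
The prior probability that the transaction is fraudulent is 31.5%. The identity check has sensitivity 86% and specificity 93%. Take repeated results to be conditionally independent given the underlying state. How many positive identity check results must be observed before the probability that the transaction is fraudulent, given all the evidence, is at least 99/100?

3

Prior odds = 0.315/0.685 = 63/137.
False-positive rate = 1 − 0.93 = 0.07; likelihood ratio of a positive = 0.86/0.07 = 86/7.
Target posterior odds = 0.99/0.01 = 99.
Require (86/7)ⁿ ≥ 99 ÷ (63/137) = 1507/7.
(86/7)² = 7396/49 falls short of 1507/7 but (86/7)³ = 636056/343 reaches it, so n = 3.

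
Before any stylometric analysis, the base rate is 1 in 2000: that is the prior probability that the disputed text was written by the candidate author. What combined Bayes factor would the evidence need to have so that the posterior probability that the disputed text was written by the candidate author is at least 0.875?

Prior odds = 0.0005/0.9995 = 1/1999.
Target odds = 0.875/0.125 = 7.
Required Bayes factor = 7 ÷ (1/1999) = 13993.

13993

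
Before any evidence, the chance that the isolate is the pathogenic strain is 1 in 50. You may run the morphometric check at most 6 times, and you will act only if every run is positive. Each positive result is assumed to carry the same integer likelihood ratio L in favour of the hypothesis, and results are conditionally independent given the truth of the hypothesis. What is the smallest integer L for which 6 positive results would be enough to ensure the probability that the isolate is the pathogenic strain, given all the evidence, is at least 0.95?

Prior odds = 0.02/0.98 = 1/49.
Target odds = 0.95/0.05 = 19.
Need L⁶ ≥ 19 ÷ (1/49) = 931.
3⁶ = 729 < 931 ≤ 4096 = 4⁶, so L = 4.

4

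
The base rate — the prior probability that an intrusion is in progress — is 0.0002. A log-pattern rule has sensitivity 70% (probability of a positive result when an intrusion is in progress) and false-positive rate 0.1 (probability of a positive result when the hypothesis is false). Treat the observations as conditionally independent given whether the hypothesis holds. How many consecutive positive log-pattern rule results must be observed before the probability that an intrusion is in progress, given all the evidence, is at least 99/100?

Prior odds = 0.0002/0.9998 = 1/4999.
Likelihood ratio of a positive result = 0.7/0.1 = 7.
Target odds: 0.99 ÷ 0.01 = 99.
Need (1/4999) × 7ⁿ ≥ 99, i.e. 7ⁿ ≥ 494901.
7⁶ = 117649 falls short of 494901 but 7⁷ = 823543 reaches it, so n = 7.

7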